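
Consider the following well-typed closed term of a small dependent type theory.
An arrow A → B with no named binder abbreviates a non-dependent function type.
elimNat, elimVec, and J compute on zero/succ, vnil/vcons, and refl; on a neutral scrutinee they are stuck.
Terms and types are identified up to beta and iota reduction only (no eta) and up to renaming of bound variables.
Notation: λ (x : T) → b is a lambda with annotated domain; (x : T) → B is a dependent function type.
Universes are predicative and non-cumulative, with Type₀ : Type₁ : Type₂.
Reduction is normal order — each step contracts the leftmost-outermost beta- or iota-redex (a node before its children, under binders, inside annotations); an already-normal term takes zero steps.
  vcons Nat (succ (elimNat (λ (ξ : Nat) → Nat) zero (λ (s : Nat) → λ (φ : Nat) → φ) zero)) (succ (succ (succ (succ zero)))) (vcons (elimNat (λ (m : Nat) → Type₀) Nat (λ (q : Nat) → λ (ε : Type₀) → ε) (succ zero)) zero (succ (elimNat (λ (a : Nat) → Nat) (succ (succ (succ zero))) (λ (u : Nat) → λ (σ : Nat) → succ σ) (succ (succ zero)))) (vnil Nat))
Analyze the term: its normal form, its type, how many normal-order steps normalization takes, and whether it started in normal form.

reduced normal form:
  vcons Nat (succ zero) (succ (succ (succ (succ zero)))) (vcons Nat zero (succ (succ (succ (succ (succ (succ zero)))))) (vnil Nat))
type:
  Vec Nat (succ (succ zero))
steps to reach normal form (normal order): 12
term was already normal: no
first contracted redex: an elimNat iota-redex


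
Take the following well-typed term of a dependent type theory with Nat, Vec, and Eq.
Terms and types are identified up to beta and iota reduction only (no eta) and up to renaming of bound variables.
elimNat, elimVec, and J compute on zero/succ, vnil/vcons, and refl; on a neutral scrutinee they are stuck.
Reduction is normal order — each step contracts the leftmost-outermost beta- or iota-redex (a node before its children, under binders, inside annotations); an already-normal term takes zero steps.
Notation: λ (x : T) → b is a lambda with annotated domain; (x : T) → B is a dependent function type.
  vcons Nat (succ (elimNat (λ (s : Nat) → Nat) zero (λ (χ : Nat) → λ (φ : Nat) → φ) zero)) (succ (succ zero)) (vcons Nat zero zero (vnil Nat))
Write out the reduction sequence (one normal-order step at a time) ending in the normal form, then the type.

normal-order reduction sequence:
  vcons Nat (succ (elimNat (λ (s : Nat) → Nat) zero (λ (χ : Nat) → λ (φ : Nat) → φ) zero)) (succ (succ zero)) (vcons Nat zero zero (vnil Nat))
  ~> vcons Nat (succ zero) (succ (succ zero)) (vcons Nat zero zero (vnil Nat))
the term's type:
  Vec Nat (succ (succ zero))


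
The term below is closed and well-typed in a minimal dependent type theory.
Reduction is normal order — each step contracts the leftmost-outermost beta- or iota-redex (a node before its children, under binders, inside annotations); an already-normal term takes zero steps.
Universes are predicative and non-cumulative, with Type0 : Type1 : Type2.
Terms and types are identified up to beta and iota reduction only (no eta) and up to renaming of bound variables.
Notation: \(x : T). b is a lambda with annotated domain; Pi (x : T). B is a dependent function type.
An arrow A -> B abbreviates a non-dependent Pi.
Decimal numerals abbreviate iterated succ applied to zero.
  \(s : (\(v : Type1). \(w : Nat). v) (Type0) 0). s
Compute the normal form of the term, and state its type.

resulting normal form:
  \(s : Type0). s
the term's type:
  Type0 -> Type0
observation: the leftmost-outermost redex is a beta-redex, and normalization takes 2 steps.


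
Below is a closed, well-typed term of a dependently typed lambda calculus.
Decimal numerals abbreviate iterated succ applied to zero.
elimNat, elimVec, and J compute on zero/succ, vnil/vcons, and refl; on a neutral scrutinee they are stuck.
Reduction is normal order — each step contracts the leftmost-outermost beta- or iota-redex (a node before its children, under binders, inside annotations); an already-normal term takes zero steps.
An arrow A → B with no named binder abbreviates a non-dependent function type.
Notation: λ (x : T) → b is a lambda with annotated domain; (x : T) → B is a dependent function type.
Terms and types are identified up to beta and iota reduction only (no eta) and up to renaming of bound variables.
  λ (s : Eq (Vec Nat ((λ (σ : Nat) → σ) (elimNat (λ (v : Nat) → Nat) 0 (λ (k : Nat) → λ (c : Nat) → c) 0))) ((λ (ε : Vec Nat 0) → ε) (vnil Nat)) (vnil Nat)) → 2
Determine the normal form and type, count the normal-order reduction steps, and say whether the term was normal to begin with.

normal form:
  λ (s : Eq (Vec Nat 0) (vnil Nat) (vnil Nat)) → 2
the term's type:
  Eq (Vec Nat 0) (vnil Nat) (vnil Nat) → Nat
normal-order step count: 3
started in normal form: no
first redex: a beta-redex


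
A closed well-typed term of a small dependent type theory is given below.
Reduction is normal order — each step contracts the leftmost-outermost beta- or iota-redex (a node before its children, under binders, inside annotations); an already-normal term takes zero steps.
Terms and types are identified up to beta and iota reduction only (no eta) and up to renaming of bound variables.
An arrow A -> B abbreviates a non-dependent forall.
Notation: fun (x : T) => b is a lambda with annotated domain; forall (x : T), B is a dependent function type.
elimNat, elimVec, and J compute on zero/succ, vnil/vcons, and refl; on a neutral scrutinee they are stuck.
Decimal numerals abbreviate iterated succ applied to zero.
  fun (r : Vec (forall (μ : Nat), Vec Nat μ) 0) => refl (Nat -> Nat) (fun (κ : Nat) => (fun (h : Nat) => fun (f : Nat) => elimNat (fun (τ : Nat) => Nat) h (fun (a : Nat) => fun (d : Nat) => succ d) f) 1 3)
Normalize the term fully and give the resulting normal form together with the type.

normal form:
  fun (r : Vec (forall (μ : Nat), Vec Nat μ) 0) => refl (Nat -> Nat) (fun (κ : Nat) => 4)
inferred type:
  Vec (forall (r : Nat), Vec Nat r) 0 -> Eq (Nat -> Nat) (fun (μ : Nat) => 4) (fun (κ : Nat) => 4)


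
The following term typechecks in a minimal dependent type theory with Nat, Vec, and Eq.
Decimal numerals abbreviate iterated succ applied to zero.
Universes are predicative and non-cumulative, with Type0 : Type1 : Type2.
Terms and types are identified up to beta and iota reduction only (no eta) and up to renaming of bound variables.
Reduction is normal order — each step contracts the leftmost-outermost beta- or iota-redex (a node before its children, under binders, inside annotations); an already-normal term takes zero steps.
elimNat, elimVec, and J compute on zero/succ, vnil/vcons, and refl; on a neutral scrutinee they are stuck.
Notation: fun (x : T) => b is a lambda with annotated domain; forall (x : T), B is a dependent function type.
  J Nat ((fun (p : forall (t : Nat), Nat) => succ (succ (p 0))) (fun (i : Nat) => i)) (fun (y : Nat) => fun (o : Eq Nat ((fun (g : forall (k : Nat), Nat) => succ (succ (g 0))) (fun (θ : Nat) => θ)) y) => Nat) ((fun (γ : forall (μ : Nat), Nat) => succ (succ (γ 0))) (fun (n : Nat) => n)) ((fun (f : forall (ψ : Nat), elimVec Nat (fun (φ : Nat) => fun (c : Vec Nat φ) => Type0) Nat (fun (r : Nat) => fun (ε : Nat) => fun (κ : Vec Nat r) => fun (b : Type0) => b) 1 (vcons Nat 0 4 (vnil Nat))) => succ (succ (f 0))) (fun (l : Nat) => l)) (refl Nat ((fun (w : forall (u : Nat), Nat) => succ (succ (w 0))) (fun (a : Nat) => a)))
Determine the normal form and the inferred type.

resulting normal form:
  2
inferred type:
  Nat


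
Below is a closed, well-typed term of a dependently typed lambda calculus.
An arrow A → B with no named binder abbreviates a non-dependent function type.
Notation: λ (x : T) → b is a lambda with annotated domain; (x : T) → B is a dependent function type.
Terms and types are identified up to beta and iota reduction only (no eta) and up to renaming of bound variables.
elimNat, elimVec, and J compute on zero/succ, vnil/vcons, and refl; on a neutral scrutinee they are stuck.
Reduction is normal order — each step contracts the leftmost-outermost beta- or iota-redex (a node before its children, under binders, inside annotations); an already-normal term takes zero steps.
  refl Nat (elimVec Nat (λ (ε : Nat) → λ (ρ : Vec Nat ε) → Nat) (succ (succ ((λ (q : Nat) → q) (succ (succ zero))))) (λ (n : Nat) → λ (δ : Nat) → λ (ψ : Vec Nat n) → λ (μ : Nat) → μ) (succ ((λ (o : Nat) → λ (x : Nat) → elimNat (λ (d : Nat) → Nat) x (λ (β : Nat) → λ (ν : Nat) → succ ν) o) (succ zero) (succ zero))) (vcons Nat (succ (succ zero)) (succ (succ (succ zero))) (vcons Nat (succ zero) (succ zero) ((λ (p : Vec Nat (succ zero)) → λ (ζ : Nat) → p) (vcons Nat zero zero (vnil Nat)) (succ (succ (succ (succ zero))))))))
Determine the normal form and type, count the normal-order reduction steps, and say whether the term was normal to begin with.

reduced normal form:
  refl Nat (succ (succ (succ (succ zero))))
inferred type:
  Eq Nat (succ (succ (succ (succ zero)))) (succ (succ (succ (succ zero))))
normal-order step count: 19
term was already normal: no
first redex: an elimVec iota-redex


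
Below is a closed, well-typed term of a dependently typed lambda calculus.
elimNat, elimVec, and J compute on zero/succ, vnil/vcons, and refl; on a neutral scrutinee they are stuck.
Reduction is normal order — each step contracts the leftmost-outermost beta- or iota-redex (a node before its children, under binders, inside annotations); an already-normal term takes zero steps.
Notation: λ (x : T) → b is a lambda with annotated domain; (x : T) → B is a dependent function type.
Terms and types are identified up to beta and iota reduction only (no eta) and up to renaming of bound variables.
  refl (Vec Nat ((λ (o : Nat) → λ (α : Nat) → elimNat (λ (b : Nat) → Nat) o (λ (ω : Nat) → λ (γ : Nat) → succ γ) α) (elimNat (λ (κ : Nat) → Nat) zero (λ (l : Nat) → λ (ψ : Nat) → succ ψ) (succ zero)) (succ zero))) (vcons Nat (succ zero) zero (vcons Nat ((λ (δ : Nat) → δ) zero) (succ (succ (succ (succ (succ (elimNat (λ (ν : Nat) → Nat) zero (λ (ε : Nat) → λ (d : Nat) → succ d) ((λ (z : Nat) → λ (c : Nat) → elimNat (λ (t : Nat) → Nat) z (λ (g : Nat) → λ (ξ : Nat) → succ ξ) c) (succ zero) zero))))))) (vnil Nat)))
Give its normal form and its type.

reduced normal form:
  refl (Vec Nat (succ (succ zero))) (vcons Nat (succ zero) zero (vcons Nat zero (succ (succ (succ (succ (succ (succ zero)))))) (vnil Nat)))
the term's type:
  Eq (Vec Nat (succ (succ zero))) (vcons Nat (succ zero) zero (vcons Nat zero (succ (succ (succ (succ (succ (succ zero)))))) (vnil Nat))) (vcons Nat (succ zero) zero (vcons Nat zero (succ (succ (succ (succ (succ (succ zero)))))) (vnil Nat)))
observation: the term reaches its normal form after 18 normal-order steps.


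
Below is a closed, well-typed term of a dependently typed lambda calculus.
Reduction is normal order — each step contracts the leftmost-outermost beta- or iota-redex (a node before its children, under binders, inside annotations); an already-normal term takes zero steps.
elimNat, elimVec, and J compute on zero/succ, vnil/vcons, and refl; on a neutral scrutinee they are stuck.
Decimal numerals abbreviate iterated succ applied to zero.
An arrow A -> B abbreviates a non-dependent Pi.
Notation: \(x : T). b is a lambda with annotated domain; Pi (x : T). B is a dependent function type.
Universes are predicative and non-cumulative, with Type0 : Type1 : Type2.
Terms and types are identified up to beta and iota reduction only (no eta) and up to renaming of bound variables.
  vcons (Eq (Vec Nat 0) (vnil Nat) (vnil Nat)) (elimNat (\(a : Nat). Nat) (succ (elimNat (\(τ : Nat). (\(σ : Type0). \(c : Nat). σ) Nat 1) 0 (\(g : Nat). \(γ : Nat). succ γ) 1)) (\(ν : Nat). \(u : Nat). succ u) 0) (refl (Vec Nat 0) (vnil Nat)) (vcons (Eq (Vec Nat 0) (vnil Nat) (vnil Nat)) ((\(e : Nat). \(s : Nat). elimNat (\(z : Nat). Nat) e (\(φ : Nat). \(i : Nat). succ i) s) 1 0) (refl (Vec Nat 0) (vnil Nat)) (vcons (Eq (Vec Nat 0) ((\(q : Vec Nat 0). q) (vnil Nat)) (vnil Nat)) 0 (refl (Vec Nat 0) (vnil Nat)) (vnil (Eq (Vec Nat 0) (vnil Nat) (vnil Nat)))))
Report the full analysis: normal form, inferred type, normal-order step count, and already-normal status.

resulting normal form:
  vcons (Eq (Vec Nat 0) (vnil Nat) (vnil Nat)) 2 (refl (Vec Nat 0) (vnil Nat)) (vcons (Eq (Vec Nat 0) (vnil Nat) (vnil Nat)) 1 (refl (Vec Nat 0) (vnil Nat)) (vcons (Eq (Vec Nat 0) (vnil Nat) (vnil Nat)) 0 (refl (Vec Nat 0) (vnil Nat)) (vnil (Eq (Vec Nat 0) (vnil Nat) (vnil Nat)))))
the term's type:
  Vec (Eq (Vec Nat 0) (vnil Nat) (vnil Nat)) 3
reduction steps (normal order): 9
started in normal form: no
first redex: an elimNat iota-redex


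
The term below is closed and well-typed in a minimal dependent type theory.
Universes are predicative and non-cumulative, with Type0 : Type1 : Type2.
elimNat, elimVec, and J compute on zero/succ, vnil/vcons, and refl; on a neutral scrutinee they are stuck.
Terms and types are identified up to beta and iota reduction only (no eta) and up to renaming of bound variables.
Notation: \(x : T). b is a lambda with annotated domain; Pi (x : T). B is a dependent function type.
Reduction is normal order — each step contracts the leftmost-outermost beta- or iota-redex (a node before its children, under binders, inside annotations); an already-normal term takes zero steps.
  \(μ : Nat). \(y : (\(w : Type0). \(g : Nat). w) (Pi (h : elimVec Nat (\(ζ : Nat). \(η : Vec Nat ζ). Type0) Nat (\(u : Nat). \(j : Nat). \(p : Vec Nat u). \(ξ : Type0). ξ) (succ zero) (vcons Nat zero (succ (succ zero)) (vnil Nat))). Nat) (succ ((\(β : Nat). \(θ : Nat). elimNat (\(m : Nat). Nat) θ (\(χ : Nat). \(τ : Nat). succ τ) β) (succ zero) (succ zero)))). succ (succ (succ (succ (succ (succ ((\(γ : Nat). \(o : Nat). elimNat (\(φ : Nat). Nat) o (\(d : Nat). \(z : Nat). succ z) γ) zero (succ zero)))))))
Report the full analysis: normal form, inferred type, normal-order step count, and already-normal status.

resulting normal form:
  \(μ : Nat). \(y : Pi (w : Nat). Nat). succ (succ (succ (succ (succ (succ (succ zero))))))
the term's type:
  Pi (μ : Nat). Pi (y : Pi (w : Nat). Nat). Nat
reduction steps (normal order): 11
already normal: no
first redex: a beta-redex


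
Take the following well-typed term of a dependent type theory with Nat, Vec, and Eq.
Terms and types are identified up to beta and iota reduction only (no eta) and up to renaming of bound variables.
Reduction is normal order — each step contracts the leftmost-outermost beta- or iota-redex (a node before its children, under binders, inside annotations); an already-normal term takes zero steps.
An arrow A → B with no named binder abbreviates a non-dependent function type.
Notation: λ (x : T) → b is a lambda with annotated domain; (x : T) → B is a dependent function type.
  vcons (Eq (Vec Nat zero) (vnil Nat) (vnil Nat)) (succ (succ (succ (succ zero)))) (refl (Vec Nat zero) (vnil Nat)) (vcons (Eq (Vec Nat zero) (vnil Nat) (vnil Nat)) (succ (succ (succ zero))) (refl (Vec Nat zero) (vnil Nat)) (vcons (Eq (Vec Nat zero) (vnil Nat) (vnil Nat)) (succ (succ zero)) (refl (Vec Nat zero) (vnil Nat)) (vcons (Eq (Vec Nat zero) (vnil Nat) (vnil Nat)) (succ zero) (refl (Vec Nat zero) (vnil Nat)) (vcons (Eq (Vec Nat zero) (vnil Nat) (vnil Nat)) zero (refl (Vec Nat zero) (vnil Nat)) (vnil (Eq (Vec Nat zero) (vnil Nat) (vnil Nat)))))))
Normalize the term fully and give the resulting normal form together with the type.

normal form:
  vcons (Eq (Vec Nat zero) (vnil Nat) (vnil Nat)) (succ (succ (succ (succ zero)))) (refl (Vec Nat zero) (vnil Nat)) (vcons (Eq (Vec Nat zero) (vnil Nat) (vnil Nat)) (succ (succ (succ zero))) (refl (Vec Nat zero) (vnil Nat)) (vcons (Eq (Vec Nat zero) (vnil Nat) (vnil Nat)) (succ (succ zero)) (refl (Vec Nat zero) (vnil Nat)) (vcons (Eq (Vec Nat zero) (vnil Nat) (vnil Nat)) (succ zero) (refl (Vec Nat zero) (vnil Nat)) (vcons (Eq (Vec Nat zero) (vnil Nat) (vnil Nat)) zero (refl (Vec Nat zero) (vnil Nat)) (vnil (Eq (Vec Nat zero) (vnil Nat) (vnil Nat)))))))
the term's type:
  Vec (Eq (Vec Nat zero) (vnil Nat) (vnil Nat)) (succ (succ (succ (succ (succ zero)))))


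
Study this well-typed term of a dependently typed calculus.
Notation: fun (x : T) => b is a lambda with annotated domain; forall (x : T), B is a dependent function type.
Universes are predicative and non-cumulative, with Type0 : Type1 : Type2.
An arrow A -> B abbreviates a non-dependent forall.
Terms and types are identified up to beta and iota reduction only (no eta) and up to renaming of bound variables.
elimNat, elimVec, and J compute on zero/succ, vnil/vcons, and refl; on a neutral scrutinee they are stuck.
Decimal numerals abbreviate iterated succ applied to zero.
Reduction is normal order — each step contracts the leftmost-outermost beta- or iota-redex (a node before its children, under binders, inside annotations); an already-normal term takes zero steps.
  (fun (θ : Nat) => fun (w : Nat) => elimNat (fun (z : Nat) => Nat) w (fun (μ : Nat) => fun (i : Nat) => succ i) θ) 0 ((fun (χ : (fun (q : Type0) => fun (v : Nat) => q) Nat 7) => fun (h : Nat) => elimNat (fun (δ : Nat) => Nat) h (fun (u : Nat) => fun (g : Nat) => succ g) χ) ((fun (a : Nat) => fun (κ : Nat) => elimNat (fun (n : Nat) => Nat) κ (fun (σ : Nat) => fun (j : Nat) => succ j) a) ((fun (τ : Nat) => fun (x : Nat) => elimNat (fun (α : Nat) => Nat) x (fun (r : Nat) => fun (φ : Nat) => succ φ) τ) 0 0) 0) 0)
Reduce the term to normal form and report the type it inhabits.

resulting normal form:
  0
the term's type:
  Nat


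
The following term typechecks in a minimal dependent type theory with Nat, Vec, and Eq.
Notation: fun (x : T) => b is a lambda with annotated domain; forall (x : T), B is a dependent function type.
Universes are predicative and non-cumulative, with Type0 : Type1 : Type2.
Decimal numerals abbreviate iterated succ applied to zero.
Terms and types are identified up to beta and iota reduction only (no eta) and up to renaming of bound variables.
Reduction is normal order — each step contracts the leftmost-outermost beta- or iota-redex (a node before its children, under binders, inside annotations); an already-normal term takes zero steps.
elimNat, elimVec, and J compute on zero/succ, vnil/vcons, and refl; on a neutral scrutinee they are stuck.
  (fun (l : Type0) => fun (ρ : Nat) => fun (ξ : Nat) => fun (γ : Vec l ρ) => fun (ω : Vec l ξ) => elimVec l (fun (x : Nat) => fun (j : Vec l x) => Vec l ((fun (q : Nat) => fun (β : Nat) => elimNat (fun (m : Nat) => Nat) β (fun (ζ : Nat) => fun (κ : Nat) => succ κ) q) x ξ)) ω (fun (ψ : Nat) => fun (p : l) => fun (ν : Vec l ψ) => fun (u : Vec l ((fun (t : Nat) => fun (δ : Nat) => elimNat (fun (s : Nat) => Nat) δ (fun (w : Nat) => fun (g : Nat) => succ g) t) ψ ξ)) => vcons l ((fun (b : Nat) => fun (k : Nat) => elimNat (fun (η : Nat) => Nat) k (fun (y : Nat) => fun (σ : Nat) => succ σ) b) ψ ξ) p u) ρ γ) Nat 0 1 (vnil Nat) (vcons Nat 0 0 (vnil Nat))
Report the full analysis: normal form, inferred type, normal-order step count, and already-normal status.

reduced normal form:
  vcons Nat 0 0 (vnil Nat)
type:
  Vec Nat 1
reduction steps (normal order): 6
started in normal form: no
first redex: a beta-redex


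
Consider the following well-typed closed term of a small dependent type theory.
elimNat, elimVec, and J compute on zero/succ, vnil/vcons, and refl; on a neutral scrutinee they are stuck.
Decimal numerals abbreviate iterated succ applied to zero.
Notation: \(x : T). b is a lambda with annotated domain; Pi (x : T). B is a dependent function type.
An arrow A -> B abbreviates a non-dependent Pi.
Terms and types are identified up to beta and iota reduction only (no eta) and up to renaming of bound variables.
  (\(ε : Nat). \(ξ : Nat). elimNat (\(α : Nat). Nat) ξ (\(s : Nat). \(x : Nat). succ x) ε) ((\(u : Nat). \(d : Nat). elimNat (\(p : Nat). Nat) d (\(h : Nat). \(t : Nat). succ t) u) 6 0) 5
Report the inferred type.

the term's type:
  Nat


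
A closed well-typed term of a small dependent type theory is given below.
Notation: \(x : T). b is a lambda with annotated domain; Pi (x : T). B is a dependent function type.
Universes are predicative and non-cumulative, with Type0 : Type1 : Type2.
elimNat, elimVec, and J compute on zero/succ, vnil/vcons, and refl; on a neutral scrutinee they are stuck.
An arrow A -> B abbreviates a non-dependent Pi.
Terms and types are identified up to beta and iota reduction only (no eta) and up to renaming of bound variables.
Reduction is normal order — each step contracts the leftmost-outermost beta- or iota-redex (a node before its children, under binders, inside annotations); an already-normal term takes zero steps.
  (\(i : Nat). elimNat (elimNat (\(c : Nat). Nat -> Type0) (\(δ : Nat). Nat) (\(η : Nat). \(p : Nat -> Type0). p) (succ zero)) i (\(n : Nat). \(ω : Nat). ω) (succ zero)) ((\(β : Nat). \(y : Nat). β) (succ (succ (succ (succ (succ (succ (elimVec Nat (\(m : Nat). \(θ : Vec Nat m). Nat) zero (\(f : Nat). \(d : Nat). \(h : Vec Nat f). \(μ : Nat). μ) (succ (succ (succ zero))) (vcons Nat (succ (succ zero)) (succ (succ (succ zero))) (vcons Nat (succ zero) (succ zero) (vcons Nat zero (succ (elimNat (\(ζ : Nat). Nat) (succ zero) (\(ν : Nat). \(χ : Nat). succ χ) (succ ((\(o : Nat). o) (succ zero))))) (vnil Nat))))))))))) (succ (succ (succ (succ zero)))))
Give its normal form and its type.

normal form:
  succ (succ (succ (succ (succ (succ zero)))))
inferred type:
  Nat


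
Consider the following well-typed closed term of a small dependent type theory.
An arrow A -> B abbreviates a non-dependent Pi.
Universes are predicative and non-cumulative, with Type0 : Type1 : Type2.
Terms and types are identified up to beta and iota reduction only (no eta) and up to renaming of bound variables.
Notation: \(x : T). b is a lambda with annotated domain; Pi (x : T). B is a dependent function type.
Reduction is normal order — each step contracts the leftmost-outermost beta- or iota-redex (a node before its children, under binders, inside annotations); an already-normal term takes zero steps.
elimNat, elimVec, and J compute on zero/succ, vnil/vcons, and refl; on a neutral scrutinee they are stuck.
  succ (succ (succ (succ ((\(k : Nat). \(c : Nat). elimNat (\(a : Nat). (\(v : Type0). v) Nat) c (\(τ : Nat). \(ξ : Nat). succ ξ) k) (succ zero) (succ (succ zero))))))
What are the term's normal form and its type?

resulting normal form:
  succ (succ (succ (succ (succ (succ (succ zero))))))
the term's type:
  Nat
observation: reduction starts at a beta-redex, and 6 normal-order steps reach the normal form.


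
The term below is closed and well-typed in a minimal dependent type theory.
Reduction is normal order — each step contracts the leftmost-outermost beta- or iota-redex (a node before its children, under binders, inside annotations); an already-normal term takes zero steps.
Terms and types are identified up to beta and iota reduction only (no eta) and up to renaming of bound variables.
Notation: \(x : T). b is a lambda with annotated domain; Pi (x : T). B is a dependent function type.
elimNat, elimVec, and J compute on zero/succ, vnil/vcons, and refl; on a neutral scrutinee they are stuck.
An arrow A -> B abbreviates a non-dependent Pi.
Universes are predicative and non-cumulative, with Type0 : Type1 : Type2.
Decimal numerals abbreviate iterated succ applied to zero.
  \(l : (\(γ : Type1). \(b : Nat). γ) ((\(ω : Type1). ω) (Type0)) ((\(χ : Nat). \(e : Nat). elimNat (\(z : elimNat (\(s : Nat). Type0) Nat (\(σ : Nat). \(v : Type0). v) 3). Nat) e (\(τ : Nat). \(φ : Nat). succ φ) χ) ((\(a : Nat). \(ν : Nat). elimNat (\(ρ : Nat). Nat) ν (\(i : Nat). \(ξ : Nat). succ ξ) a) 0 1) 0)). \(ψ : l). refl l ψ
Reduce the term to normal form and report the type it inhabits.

resulting normal form:
  \(l : Type0). \(γ : l). refl l γ
type:
  Pi (l : Type0). Pi (γ : l). Eq l γ γ


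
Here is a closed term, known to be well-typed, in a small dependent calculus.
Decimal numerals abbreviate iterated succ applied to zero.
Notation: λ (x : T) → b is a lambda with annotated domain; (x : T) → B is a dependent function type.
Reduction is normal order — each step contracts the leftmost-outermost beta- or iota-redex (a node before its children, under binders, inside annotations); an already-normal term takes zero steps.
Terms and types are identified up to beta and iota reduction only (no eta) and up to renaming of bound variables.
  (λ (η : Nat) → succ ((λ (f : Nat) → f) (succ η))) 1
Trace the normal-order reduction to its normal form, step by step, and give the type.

normal-order reduction:
  (λ (η : Nat) → succ ((λ (f : Nat) → f) (succ η))) 1
  ~> succ ((λ (η : Nat) → η) 2)
  ~> 3
inferred type:
  Nat


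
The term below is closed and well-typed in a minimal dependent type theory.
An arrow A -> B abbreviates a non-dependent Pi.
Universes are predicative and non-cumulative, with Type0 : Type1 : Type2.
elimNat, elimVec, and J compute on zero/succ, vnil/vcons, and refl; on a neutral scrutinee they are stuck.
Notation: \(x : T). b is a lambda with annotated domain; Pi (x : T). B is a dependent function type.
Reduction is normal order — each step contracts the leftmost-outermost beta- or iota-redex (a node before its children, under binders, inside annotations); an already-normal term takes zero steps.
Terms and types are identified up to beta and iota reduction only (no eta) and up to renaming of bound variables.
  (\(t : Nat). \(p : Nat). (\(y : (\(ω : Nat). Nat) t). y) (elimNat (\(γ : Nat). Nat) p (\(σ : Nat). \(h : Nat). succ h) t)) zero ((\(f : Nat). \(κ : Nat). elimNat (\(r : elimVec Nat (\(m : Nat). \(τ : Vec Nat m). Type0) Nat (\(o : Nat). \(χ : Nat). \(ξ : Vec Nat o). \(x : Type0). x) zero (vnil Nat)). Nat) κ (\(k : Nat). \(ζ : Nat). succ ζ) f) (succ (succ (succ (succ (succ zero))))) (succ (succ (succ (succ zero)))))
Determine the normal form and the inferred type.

resulting normal form:
  succ (succ (succ (succ (succ (succ (succ (succ (succ zero))))))))
inferred type:
  Nat
observation: normalization takes exactly 22 steps under the normal-order strategy.


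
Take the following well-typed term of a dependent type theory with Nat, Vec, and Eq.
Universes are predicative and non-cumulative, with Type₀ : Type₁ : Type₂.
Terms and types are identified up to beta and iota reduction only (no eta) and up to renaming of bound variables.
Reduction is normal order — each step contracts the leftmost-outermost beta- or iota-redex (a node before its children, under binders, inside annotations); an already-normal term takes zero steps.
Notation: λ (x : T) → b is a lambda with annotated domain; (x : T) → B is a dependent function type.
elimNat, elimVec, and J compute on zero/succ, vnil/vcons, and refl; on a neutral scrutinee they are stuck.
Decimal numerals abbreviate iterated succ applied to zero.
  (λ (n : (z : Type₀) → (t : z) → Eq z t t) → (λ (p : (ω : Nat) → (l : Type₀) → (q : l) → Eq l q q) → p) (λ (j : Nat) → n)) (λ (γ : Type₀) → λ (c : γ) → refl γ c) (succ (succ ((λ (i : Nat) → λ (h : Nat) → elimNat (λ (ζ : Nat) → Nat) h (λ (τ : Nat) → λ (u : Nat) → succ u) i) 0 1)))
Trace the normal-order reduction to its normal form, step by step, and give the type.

normal-order reduction sequence:
  (λ (n : (z : Type₀) → (t : z) → Eq z t t) → (λ (p : (ω : Nat) → (l : Type₀) → (q : l) → Eq l q q) → p) (λ (j : Nat) → n)) (λ (γ : Type₀) → λ (c : γ) → refl γ c) (succ (succ ((λ (i : Nat) → λ (h : Nat) → elimNat (λ (ζ : Nat) → Nat) h (λ (τ : Nat) → λ (u : Nat) → succ u) i) 0 1)))
  ~> (λ (n : (z : Nat) → (t : Type₀) → (p : t) → Eq t p p) → n) (λ (ω : Nat) → λ (l : Type₀) → λ (q : l) → refl l q) (succ (succ ((λ (j : Nat) → λ (γ : Nat) → elimNat (λ (c : Nat) → Nat) γ (λ (i : Nat) → λ (h : Nat) → succ h) j) 0 1)))
  ~> (λ (n : Nat) → λ (z : Type₀) → λ (t : z) → refl z t) (succ (succ ((λ (p : Nat) → λ (ω : Nat) → elimNat (λ (l : Nat) → Nat) ω (λ (q : Nat) → λ (j : Nat) → succ j) p) 0 1)))
  ~> λ (n : Type₀) → λ (z : n) → refl n z
the term's type:
  (n : Type₀) → (z : n) → Eq n z z


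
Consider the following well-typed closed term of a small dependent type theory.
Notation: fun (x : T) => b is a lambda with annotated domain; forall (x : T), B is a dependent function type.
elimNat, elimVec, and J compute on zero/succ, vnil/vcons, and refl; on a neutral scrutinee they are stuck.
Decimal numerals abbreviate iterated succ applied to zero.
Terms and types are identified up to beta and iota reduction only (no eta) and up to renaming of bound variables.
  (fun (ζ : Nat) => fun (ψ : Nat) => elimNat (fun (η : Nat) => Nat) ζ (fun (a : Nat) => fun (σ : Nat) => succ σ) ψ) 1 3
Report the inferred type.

inferred type:
  Nat


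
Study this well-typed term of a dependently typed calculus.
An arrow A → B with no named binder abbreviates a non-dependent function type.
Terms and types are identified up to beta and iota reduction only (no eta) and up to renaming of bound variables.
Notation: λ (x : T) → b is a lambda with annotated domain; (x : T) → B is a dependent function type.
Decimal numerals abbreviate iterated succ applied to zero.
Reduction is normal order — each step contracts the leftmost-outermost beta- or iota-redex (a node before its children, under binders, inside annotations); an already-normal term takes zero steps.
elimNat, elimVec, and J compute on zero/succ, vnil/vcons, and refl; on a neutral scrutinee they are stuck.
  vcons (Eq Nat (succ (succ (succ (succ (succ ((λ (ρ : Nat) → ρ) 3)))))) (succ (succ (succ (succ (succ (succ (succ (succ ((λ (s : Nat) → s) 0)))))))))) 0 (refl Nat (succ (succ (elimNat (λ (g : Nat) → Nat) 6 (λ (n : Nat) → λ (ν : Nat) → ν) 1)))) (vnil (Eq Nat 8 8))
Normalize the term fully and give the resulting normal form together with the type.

reduced normal form:
  vcons (Eq Nat 8 8) 0 (refl Nat 8) (vnil (Eq Nat 8 8))
inferred type:
  Vec (Eq Nat 8 8) 1
observation: 6 normal-order steps normalize the term, beginning with a beta-redex.


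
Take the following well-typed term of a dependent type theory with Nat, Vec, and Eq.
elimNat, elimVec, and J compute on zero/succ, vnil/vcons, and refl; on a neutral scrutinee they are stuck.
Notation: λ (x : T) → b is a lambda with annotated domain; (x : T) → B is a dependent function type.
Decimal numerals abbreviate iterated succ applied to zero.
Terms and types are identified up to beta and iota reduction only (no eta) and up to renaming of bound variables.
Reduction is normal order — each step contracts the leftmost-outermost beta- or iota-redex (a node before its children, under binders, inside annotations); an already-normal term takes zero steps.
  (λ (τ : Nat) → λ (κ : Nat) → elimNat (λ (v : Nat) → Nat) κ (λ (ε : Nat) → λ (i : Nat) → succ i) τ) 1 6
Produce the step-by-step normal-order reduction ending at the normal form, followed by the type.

normal-order reduction:
  (λ (τ : Nat) → λ (κ : Nat) → elimNat (λ (v : Nat) → Nat) κ (λ (ε : Nat) → λ (i : Nat) → succ i) τ) 1 6
  ~> (λ (τ : Nat) → elimNat (λ (κ : Nat) → Nat) τ (λ (v : Nat) → λ (ε : Nat) → succ ε) 1) 6
  ~> elimNat (λ (τ : Nat) → Nat) 6 (λ (κ : Nat) → λ (v : Nat) → succ v) 1
  ~> (λ (τ : Nat) → λ (κ : Nat) → succ κ) 0 (elimNat (λ (v : Nat) → Nat) 6 (λ (ε : Nat) → λ (i : Nat) → succ i) 0)
  ~> (λ (τ : Nat) → succ τ) (elimNat (λ (κ : Nat) → Nat) 6 (λ (v : Nat) → λ (ε : Nat) → succ ε) 0)
  ~> succ (elimNat (λ (τ : Nat) → Nat) 6 (λ (κ : Nat) → λ (v : Nat) → succ v) 0)
  ~> 7
the term's type:
  Nat


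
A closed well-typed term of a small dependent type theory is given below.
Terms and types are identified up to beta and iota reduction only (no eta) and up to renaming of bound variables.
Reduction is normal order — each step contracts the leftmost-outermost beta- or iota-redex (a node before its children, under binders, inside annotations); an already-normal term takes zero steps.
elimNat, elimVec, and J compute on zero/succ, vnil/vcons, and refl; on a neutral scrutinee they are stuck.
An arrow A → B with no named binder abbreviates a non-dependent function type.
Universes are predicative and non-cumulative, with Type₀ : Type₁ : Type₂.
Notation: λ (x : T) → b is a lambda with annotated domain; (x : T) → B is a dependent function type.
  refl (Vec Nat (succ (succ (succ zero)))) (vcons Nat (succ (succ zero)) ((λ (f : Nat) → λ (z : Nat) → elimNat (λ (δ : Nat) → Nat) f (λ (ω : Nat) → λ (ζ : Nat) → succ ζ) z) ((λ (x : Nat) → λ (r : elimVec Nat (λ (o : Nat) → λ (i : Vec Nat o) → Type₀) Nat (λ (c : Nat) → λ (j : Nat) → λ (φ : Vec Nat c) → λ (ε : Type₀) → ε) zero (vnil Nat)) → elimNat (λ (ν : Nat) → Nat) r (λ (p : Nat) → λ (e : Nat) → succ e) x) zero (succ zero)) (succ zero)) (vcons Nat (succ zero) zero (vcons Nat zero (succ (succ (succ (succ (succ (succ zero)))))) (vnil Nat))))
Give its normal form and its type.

reduced normal form:
  refl (Vec Nat (succ (succ (succ zero)))) (vcons Nat (succ (succ zero)) (succ (succ zero)) (vcons Nat (succ zero) zero (vcons Nat zero (succ (succ (succ (succ (succ (succ zero)))))) (vnil Nat))))
the term's type:
  Eq (Vec Nat (succ (succ (succ zero)))) (vcons Nat (succ (succ zero)) (succ (succ zero)) (vcons Nat (succ zero) zero (vcons Nat zero (succ (succ (succ (succ (succ (succ zero)))))) (vnil Nat)))) (vcons Nat (succ (succ zero)) (succ (succ zero)) (vcons Nat (succ zero) zero (vcons Nat zero (succ (succ (succ (succ (succ (succ zero)))))) (vnil Nat))))
observation: normalization takes exactly 9 steps under the normal-order strategy.


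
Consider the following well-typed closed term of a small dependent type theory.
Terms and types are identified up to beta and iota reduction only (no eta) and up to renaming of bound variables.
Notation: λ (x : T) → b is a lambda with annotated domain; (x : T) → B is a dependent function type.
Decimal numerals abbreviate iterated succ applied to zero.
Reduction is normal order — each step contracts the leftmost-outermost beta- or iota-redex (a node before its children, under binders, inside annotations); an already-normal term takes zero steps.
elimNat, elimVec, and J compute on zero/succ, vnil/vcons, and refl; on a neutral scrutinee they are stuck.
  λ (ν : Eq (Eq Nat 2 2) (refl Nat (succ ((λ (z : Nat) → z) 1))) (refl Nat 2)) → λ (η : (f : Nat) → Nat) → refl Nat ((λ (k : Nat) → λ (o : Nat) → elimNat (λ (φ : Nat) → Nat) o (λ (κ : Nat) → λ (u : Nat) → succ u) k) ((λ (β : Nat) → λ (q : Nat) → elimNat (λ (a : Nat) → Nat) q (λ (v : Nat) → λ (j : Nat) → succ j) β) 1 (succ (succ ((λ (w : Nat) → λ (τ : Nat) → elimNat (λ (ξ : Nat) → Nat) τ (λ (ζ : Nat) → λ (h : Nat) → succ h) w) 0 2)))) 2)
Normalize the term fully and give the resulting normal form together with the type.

reduced normal form:
  λ (ν : Eq (Eq Nat 2 2) (refl Nat 2) (refl Nat 2)) → λ (z : (η : Nat) → Nat) → refl Nat 7
type:
  (ν : Eq (Eq Nat 2 2) (refl Nat 2) (refl Nat 2)) → (z : (η : Nat) → Nat) → Eq Nat 7 7
observation: the term reaches its normal form after 28 normal-order steps.


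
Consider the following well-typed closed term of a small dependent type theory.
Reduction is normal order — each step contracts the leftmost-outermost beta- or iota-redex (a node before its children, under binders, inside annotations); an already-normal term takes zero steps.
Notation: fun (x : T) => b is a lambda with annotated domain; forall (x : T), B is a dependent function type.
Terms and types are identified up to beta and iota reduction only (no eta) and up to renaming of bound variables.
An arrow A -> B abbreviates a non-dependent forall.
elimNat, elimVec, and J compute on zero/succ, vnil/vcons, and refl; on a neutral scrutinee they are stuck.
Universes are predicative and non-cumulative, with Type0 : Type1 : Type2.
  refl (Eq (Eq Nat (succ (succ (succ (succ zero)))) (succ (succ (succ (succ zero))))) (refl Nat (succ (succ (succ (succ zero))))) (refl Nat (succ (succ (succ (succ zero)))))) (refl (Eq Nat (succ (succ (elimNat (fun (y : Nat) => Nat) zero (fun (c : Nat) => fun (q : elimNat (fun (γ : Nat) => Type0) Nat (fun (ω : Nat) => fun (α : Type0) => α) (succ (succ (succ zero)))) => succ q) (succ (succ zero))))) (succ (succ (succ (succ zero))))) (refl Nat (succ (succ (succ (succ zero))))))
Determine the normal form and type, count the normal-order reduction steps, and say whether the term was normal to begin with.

normal form:
  refl (Eq (Eq Nat (succ (succ (succ (succ zero)))) (succ (succ (succ (succ zero))))) (refl Nat (succ (succ (succ (succ zero))))) (refl Nat (succ (succ (succ (succ zero)))))) (refl (Eq Nat (succ (succ (succ (succ zero)))) (succ (succ (succ (succ zero))))) (refl Nat (succ (succ (succ (succ zero))))))
inferred type:
  Eq (Eq (Eq Nat (succ (succ (succ (succ zero)))) (succ (succ (succ (succ zero))))) (refl Nat (succ (succ (succ (succ zero))))) (refl Nat (succ (succ (succ (succ zero)))))) (refl (Eq Nat (succ (succ (succ (succ zero)))) (succ (succ (succ (succ zero))))) (refl Nat (succ (succ (succ (succ zero)))))) (refl (Eq Nat (succ (succ (succ (succ zero)))) (succ (succ (succ (succ zero))))) (refl Nat (succ (succ (succ (succ zero))))))
reduction steps (normal order): 7
already normal: no
first redex: an elimNat iota-redex


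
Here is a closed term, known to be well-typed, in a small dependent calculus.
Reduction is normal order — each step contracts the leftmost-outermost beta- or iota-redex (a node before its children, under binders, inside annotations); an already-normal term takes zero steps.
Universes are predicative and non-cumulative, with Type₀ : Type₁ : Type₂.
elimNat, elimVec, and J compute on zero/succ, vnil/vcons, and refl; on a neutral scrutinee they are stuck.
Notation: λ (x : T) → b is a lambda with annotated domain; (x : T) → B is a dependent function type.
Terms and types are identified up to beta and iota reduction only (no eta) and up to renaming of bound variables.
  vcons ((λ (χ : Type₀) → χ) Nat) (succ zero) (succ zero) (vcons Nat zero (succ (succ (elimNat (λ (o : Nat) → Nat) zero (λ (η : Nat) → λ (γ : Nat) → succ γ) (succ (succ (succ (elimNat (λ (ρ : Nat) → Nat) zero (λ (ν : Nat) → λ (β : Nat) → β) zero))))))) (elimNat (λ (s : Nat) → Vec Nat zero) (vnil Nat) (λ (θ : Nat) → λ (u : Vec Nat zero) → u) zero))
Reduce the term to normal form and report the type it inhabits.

normal form:
  vcons Nat (succ zero) (succ zero) (vcons Nat zero (succ (succ (succ (succ (succ zero))))) (vnil Nat))
the term's type:
  Vec Nat (succ (succ zero))
observation: the leftmost-outermost redex is a beta-redex, and normalization takes 13 steps.


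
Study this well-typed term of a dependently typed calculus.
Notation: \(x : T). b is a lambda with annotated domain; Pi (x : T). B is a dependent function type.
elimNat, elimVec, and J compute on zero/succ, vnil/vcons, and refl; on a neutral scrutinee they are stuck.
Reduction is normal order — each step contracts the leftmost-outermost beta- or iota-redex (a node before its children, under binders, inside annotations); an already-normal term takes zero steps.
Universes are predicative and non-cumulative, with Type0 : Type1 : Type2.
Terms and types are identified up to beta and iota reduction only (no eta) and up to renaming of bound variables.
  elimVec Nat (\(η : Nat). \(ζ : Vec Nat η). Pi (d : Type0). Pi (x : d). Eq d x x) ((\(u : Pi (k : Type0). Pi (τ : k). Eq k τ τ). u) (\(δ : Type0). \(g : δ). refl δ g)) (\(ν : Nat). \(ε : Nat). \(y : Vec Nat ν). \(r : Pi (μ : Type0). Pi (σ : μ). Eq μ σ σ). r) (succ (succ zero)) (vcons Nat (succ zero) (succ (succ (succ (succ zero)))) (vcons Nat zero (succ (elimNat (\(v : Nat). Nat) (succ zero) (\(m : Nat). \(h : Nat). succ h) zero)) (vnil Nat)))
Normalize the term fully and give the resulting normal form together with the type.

reduced normal form:
  \(η : Type0). \(ζ : η). refl η ζ
type:
  Pi (η : Type0). Pi (ζ : η). Eq η ζ ζ
observation: 12 normal-order steps normalize the term, beginning with an elimVec iota-redex.
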